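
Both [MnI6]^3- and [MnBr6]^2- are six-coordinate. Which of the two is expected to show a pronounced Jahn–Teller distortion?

[MnI6]^3-: Ligand charges: each iodide is −1. With an overall charge of −3 the manganese centre must be in the +3 oxidation state. Mn sits in group 7, so the d-electron count is 7 − 3 = 4. Iodide is a weak-field ligand for a first-row metal, so the complex is high-spin. The t₂g³e_g¹ (high-spin) configuration has an unevenly filled e_g set; the Jahn–Teller theorem predicts a tetragonal distortion (typically axial elongation) to lift the degeneracy.
[MnBr6]^2-: Each bromide is −1; balancing the −2 overall charge requires Mn(IV). Manganese is a group-7 element; Mn(IV) is therefore d³. The d³ configuration leaves the e_g set evenly filled (or empty) — no strong Jahn–Teller driving force.

[MnI6]^3-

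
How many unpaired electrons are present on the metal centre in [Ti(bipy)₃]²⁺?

2

2,2′-bipyridine is neutral; balancing the +2 overall charge requires Ti(II).
Titanium is a group-4 element; Ti(II) is therefore d².
Counting donor atoms: 3×2,2′-bipyridine (bidentate) → 6 donors. Coordination number = 6.
In an octahedral field the d² configuration is t₂g²e_g⁰ (only one arrangement possible), giving 2 unpaired electrons.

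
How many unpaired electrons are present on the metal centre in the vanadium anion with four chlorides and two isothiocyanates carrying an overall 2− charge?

1 unpaired electron

Each chloride is −1; each isothiocyanate is −1; balancing the −2 overall charge requires V(IV).
V sits in group 5, so the d-electron count is 5 − 4 = 1.
In an octahedral field the d¹ configuration is t₂g¹e_g⁰ (only one arrangement possible), giving 1 unpaired electron.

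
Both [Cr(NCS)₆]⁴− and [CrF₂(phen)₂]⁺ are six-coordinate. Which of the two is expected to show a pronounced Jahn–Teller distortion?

[Cr(NCS)₆]⁴−: Summing ligand charges against the −4 overall charge gives an oxidation state of +2 for chromium. Group 6 minus oxidation state 2 gives a d⁴ configuration. Isothiocyanate is a weak-field ligand for a first-row metal, so the complex is high-spin. The t₂g³e_g¹ (high-spin) configuration has an unevenly filled e_g set; the Jahn–Teller theorem predicts a tetragonal distortion (typically axial elongation) to lift the degeneracy.
[CrF₂(phen)₂]⁺: Ligand charges: each fluoride is −1; 1,10-phenanthroline is neutral. With an overall charge of +1 the chromium centre must be in the +3 oxidation state. Cr sits in group 6, so the d-electron count is 6 − 3 = 3. The d³ configuration leaves the e_g set evenly filled (or empty) — no strong Jahn–Teller driving force.

[Cr(NCS)₆]⁴−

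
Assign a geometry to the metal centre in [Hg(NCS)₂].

Summing ligand charges against the 0 overall charge gives an oxidation state of +2 for mercury.
Group 12 minus oxidation state 2 gives a d¹⁰ configuration.
With 2 monodentate ligands the coordination number is 2.
A d¹⁰ ion with only two ligands adopts a linear arrangement (sp hybridisation; no CFSE preference).

linear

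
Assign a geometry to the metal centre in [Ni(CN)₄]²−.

Each cyanide is −1; balancing the −2 overall charge requires Ni(II).
Group 10 minus oxidation state 2 gives a d⁸ configuration.
Coordination number: 4.
Cyanide is a strong-field ligand (high in the spectrochemical series).
A 3d d⁸ ion with strong-field ligands gains enough CFSE to favour square planar over tetrahedral.

square planar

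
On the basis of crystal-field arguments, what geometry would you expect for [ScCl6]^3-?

octahedral

Each chloride is −1; balancing the −3 overall charge requires Sc(III).
Scandium is a group-3 element; Sc(III) is therefore d⁰.
With 6 monodentate ligands the coordination number is 6.
Six donors around a single metal centre give an octahedral coordination sphere.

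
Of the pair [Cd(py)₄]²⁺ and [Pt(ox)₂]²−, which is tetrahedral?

For [Cd(py)₄]²⁺: Pyridine is neutral; balancing the +2 overall charge requires Cd(II). Cd sits in group 12, so the d-electron count is 12 − 2 = 10. A d¹⁰ ion has no crystal-field stabilisation preference between square planar and tetrahedral, so four ligands adopt the sterically favoured tetrahedral geometry. → tetrahedral.
For [Pt(ox)₂]²−: Ligand charges: each oxalate is −2. With an overall charge of −2 the platinum centre must be in the +2 oxidation state. Pt sits in group 10, so the d-electron count is 10 − 2 = 8. A 5d d⁸ ion has a large crystal-field splitting; square planar leaves the high-energy d_{x²−y²} orbital empty and maximises CFSE. → square planar.

[Cd(py)₄]²⁺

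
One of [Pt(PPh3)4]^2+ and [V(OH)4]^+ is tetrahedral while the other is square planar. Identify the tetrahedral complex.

For [Pt(PPh3)4]^2+: Ligand charges: triphenylphosphine is neutral. With an overall charge of +2 the platinum centre must be in the +2 oxidation state. Platinum is a group-10 element; Pt(II) is therefore d⁸. A 5d d⁸ ion has a large crystal-field splitting; square planar leaves the high-energy d_{x²−y²} orbital empty and maximises CFSE. → square planar.
For [V(OH)4]^+: Summing ligand charges against the +1 overall charge gives an oxidation state of +5 for vanadium. Vanadium is a group-5 element; V(V) is therefore d⁰. A d⁰ ion has no crystal-field stabilisation preference between square planar and tetrahedral, so four ligands adopt the sterically favoured tetrahedral geometry. → tetrahedral.

[V(OH)4]^+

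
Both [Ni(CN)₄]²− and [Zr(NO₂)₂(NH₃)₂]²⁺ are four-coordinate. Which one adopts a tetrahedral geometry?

[Zr(NO₂)₂(NH₃)₂]²⁺

For [Ni(CN)₄]²−: Each cyanide is −1; balancing the −2 overall charge requires Ni(II). Group 10 minus oxidation state 2 gives a d⁸ configuration. Cyanide is a strong-field ligand (high in the spectrochemical series). A 3d d⁸ ion with strong-field ligands gains enough CFSE to favour square planar over tetrahedral. → square planar.
For [Zr(NO₂)₂(NH₃)₂]²⁺: Each nitro (N-bound nitrite) is −1; ammonia is neutral; balancing the +2 overall charge requires Zr(IV). Group 4 minus oxidation state 4 gives a d⁰ configuration. A d⁰ ion has no crystal-field stabilisation preference between square planar and tetrahedral, so four ligands adopt the sterically favoured tetrahedral geometry. → tetrahedral.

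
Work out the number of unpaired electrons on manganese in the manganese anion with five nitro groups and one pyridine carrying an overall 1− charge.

Summing ligand charges against the −1 overall charge gives an oxidation state of +4 for manganese.
Mn sits in group 7, so the d-electron count is 7 − 4 = 3.
In an octahedral field the d³ configuration is t₂g³e_g⁰ (only one arrangement possible), giving 3 unpaired electrons.

3 unpaired electrons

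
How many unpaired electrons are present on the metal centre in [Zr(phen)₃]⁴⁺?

1,10-phenanthroline is neutral; balancing the +4 overall charge requires Zr(IV).
Zr sits in group 4, so the d-electron count is 4 − 4 = 0.
Counting donor atoms: 3×1,10-phenanthroline (bidentate) → 6 donors. Coordination number = 6.
In an octahedral field the d⁰ configuration is t₂g⁰e_g⁰, giving 0 unpaired electrons.

0 unpaired electrons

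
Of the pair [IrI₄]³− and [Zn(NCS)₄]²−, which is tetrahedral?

[Zn(NCS)₄]²−

For [IrI₄]³−: Each iodide is −1; balancing the −3 overall charge requires Ir(I). Ir sits in group 9, so the d-electron count is 9 − 1 = 8. A 5d d⁸ ion has a large crystal-field splitting; square planar leaves the high-energy d_{x²−y²} orbital empty and maximises CFSE. → square planar.
For [Zn(NCS)₄]²−: Summing ligand charges against the −2 overall charge gives an oxidation state of +2 for zinc. Zn sits in group 12, so the d-electron count is 12 − 2 = 10. A d¹⁰ ion has no crystal-field stabilisation preference between square planar and tetrahedral, so four ligands adopt the sterically favoured tetrahedral geometry. → tetrahedral.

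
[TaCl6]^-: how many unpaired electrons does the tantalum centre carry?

Ligand charges: each chloride is −1. With an overall charge of −1 the tantalum centre must be in the +5 oxidation state.
Group 5 minus oxidation state 5 gives a d⁰ configuration.
In an octahedral field the d⁰ configuration is t₂g⁰e_g⁰, giving 0 unpaired electrons.

0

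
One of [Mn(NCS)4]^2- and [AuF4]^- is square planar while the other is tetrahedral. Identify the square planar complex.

[AuF4]^-

For [Mn(NCS)4]^2-: Ligand charges: each isothiocyanate is −1. With an overall charge of −2 the manganese centre must be in the +2 oxidation state. Manganese is a group-7 element; Mn(II) is therefore d⁵. A high-spin d⁵ ion has zero CFSE in either geometry, so four ligands adopt the sterically favoured tetrahedral geometry. → tetrahedral.
For [AuF4]^-: Ligand charges: each fluoride is −1. With an overall charge of −1 the gold centre must be in the +3 oxidation state. Gold is a group-11 element; Au(III) is therefore d⁸. A 5d d⁸ ion has a large crystal-field splitting; square planar leaves the high-energy d_{x²−y²} orbital empty and maximises CFSE. → square planar.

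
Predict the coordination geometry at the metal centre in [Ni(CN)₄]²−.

square planar

Ligand charges: each cyanide is −1. With an overall charge of −2 the nickel centre must be in the +2 oxidation state.
Ni sits in group 10, so the d-electron count is 10 − 2 = 8.
Coordination number: 4.
Cyanide is a strong-field ligand (high in the spectrochemical series).
A 3d d⁸ ion with strong-field ligands gains enough CFSE to favour square planar over tetrahedral.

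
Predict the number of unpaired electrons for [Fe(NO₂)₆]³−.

Ligand charges: each nitro (N-bound nitrite) is −1. With an overall charge of −3 the iron centre must be in the +3 oxidation state.
Group 8 minus oxidation state 3 gives a d⁵ configuration.
The spin state decides the count: Nitro (N-bound nitrite) is a strong-field ligand (high in the spectrochemical series) for a first-row metal, so the complex is low-spin.
An octahedral low-spin d⁵ ion is t₂g⁵e_g⁰, giving 1 unpaired electron.

1 unpaired electron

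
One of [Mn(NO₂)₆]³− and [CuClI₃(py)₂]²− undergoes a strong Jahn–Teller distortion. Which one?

[CuClI₃(py)₂]²−

[Mn(NO₂)₆]³−: Summing ligand charges against the −3 overall charge gives an oxidation state of +3 for manganese. Group 7 minus oxidation state 3 gives a d⁴ configuration. Nitro (N-bound nitrite) is a strong-field ligand (high in the spectrochemical series) for a first-row metal, so the complex is low-spin. The d⁴ configuration leaves the e_g set evenly filled (or empty) — no strong Jahn–Teller driving force.
[CuClI₃(py)₂]²−: Each chloride is −1; each iodide is −1; pyridine is neutral; balancing the −2 overall charge requires Cu(II). Group 11 minus oxidation state 2 gives a d⁹ configuration. The t₂g⁶e_g³ configuration has an unevenly filled e_g set; the Jahn–Teller theorem predicts a tetragonal distortion (typically axial elongation) to lift the degeneracy.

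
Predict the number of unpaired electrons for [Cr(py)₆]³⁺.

Pyridine is neutral; balancing the +3 overall charge requires Cr(III).
Group 6 minus oxidation state 3 gives a d³ configuration.
In an octahedral field the d³ configuration is t₂g³e_g⁰ (only one arrangement possible), giving 3 unpaired electrons.

3 unpaired electrons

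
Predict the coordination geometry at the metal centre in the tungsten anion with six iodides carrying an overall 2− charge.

Ligand charges: each iodide is −1. With an overall charge of −2 the tungsten centre must be in the +4 oxidation state.
W sits in group 6, so the d-electron count is 6 − 4 = 2.
With 6 monodentate ligands the coordination number is 6.
Six donors around a single metal centre give an octahedral coordination sphere.

octahedral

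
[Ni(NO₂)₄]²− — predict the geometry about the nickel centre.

square planar

Summing ligand charges against the −2 overall charge gives an oxidation state of +2 for nickel.
Group 10 minus oxidation state 2 gives a d⁸ configuration.
With 4 monodentate ligands the coordination number is 4.
Nitro (N-bound nitrite) is a strong-field ligand (high in the spectrochemical series).
A 3d d⁸ ion with strong-field ligands gains enough CFSE to favour square planar over tetrahedral.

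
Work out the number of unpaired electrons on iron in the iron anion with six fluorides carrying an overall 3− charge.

Each fluoride is −1; balancing the −3 overall charge requires Fe(III).
Iron is a group-8 element; Fe(III) is therefore d⁵.
The spin state decides the count: Fluoride is a weak-field ligand for a first-row metal, so the complex is high-spin.
An octahedral high-spin d⁵ ion is t₂g³e_g², giving 5 unpaired electrons.

5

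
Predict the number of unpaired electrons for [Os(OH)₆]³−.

Ligand charges: each hydroxide is −1. With an overall charge of −3 the osmium centre must be in the +3 oxidation state.
Osmium is a group-8 element; Os(III) is therefore d⁵.
The spin state decides the count: a 5d ion has a large Δₒ and is invariably low-spin.
An octahedral low-spin d⁵ ion is t₂g⁵e_g⁰, giving 1 unpaired electron.

1 unpaired electron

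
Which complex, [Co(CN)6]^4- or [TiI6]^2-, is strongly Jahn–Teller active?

[Co(CN)6]^4-

[Co(CN)6]^4-: Ligand charges: each cyanide is −1. With an overall charge of −4 the cobalt centre must be in the +2 oxidation state. Co sits in group 9, so the d-electron count is 9 − 2 = 7. Cyanide is a strong-field ligand (high in the spectrochemical series) for a first-row metal, so the complex is low-spin. The t₂g⁶e_g¹ (low-spin) configuration has an unevenly filled e_g set; the Jahn–Teller theorem predicts a tetragonal distortion (typically axial elongation) to lift the degeneracy.
[TiI6]^2-: Ligand charges: each iodide is −1. With an overall charge of −2 the titanium centre must be in the +4 oxidation state. Group 4 minus oxidation state 4 gives a d⁰ configuration. The d⁰ configuration leaves the e_g set evenly filled (or empty) — no strong Jahn–Teller driving force.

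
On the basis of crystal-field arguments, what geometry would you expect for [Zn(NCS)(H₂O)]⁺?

Ligand charges: each isothiocyanate is −1; water is neutral. With an overall charge of +1 the zinc centre must be in the +2 oxidation state.
Zn sits in group 12, so the d-electron count is 12 − 2 = 10.
With 2 monodentate ligands the coordination number is 2.
A d¹⁰ ion with only two ligands adopts a linear arrangement (sp hybridisation; no CFSE preference).

linear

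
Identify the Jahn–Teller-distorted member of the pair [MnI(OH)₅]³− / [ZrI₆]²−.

[MnI(OH)₅]³−: Summing ligand charges against the −3 overall charge gives an oxidation state of +3 for manganese. Group 7 minus oxidation state 3 gives a d⁴ configuration. Hydroxide and iodide are weak-field ligands for a first-row metal, so the complex is high-spin. The t₂g³e_g¹ (high-spin) configuration has an unevenly filled e_g set; the Jahn–Teller theorem predicts a tetragonal distortion (typically axial elongation) to lift the degeneracy.
[ZrI₆]²−: Ligand charges: each iodide is −1. With an overall charge of −2 the zirconium centre must be in the +4 oxidation state. Zirconium is a group-4 element; Zr(IV) is therefore d⁰. The d⁰ configuration leaves the e_g set evenly filled (or empty) — no strong Jahn–Teller driving force.

[MnI(OH)₅]³−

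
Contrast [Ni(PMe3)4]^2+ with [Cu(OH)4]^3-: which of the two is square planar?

[Ni(PMe3)4]^2+

For [Ni(PMe3)4]^2+: Summing ligand charges against the +2 overall charge gives an oxidation state of +2 for nickel. Ni sits in group 10, so the d-electron count is 10 − 2 = 8. Trimethylphosphine is a strong-field ligand (high in the spectrochemical series). A 3d d⁸ ion with strong-field ligands gains enough CFSE to favour square planar over tetrahedral. → square planar.
For [Cu(OH)4]^3-: Summing ligand charges against the −3 overall charge gives an oxidation state of +1 for copper. Copper is a group-11 element; Cu(I) is therefore d¹⁰. A d¹⁰ ion has no crystal-field stabilisation preference between square planar and tetrahedral, so four ligands adopt the sterically favoured tetrahedral geometry. → tetrahedral.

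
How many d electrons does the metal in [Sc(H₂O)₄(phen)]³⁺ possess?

d0

Ligand charges: water is neutral; 1,10-phenanthroline is neutral. With an overall charge of +3 the scandium centre must be in the +3 oxidation state.
Scandium is a group-3 element; Sc(III) is therefore d⁰.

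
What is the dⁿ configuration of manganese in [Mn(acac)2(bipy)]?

Summing ligand charges against the 0 overall charge gives an oxidation state of +2 for manganese.
Group 7 minus oxidation state 2 gives a d⁵ configuration.

d⁵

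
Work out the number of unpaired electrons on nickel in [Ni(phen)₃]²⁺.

2 unpaired electrons

1,10-phenanthroline is neutral; balancing the +2 overall charge requires Ni(II).
Ni sits in group 10, so the d-electron count is 10 − 2 = 8.
Counting donor atoms: 3×1,10-phenanthroline (bidentate) → 6 donors. Coordination number = 6.
In an octahedral field the d⁸ configuration is t₂g⁶e_g² (only one arrangement possible), giving 2 unpaired electrons.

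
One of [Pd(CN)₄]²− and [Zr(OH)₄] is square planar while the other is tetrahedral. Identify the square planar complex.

For [Pd(CN)₄]²−: Each cyanide is −1; balancing the −2 overall charge requires Pd(II). Group 10 minus oxidation state 2 gives a d⁸ configuration. A 4d d⁸ ion has a large crystal-field splitting; square planar leaves the high-energy d_{x²−y²} orbital empty and maximises CFSE. → square planar.
For [Zr(OH)₄]: Each hydroxide is −1; balancing the 0 overall charge requires Zr(IV). Zirconium is a group-4 element; Zr(IV) is therefore d⁰. A d⁰ ion has no crystal-field stabilisation preference between square planar and tetrahedral, so four ligands adopt the sterically favoured tetrahedral geometry. → tetrahedral.

[Pd(CN)₄]²−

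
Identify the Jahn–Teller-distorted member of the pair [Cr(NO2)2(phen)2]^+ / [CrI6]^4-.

[CrI6]^4-

[Cr(NO2)2(phen)2]^+: Each nitro (N-bound nitrite) is −1; 1,10-phenanthroline is neutral; balancing the +1 overall charge requires Cr(III). Chromium is a group-6 element; Cr(III) is therefore d³. The d³ configuration leaves the e_g set evenly filled (or empty) — no strong Jahn–Teller driving force.
[CrI6]^4-: Ligand charges: each iodide is −1. With an overall charge of −4 the chromium centre must be in the +2 oxidation state. Group 6 minus oxidation state 2 gives a d⁴ configuration. Iodide is a weak-field ligand for a first-row metal, so the complex is high-spin. The t₂g³e_g¹ (high-spin) configuration has an unevenly filled e_g set; the Jahn–Teller theorem predicts a tetragonal distortion (typically axial elongation) to lift the degeneracy.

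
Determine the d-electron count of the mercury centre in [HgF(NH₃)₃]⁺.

d¹⁰

Ligand charges: each fluoride is −1; ammonia is neutral. With an overall charge of +1 the mercury centre must be in the +2 oxidation state.
Group 12 minus oxidation state 2 gives a d¹⁰ configuration.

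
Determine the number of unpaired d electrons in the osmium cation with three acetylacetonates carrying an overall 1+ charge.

Summing ligand charges against the +1 overall charge gives an oxidation state of +4 for osmium.
Osmium is a group-8 element; Os(IV) is therefore d⁴.
Counting donor atoms: 3×acetylacetonate (bidentate) → 6 donors. Coordination number = 6.
The spin state decides the count: a 5d ion has a large Δₒ and is invariably low-spin.
An octahedral low-spin d⁴ ion is t₂g⁴e_g⁰, giving 2 unpaired electrons.

2 unpaired electrons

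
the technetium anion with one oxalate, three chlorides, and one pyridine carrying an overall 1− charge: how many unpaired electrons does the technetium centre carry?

Each oxalate is −2; each chloride is −1; pyridine is neutral; balancing the −1 overall charge requires Tc(IV).
Technetium is a group-7 element; Tc(IV) is therefore d³.
Counting donor atoms: 1×oxalate (bidentate) → 2 donors; 3×chloride (monodentate) → 3 donors; 1×pyridine (monodentate) → 1 donor. Coordination number = 6.
In an octahedral field the d³ configuration is t₂g³e_g⁰ (only one arrangement possible), giving 3 unpaired electrons.

3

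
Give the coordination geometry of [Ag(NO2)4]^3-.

Summing ligand charges against the −3 overall charge gives an oxidation state of +1 for silver.
Ag sits in group 11, so the d-electron count is 11 − 1 = 10.
With 4 monodentate ligands the coordination number is 4.
A d¹⁰ ion has no crystal-field stabilisation preference between square planar and tetrahedral, so four ligands adopt the sterically favoured tetrahedral geometry.

tetrahedral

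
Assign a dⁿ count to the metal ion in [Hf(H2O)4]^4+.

d⁰

Ligand charges: water is neutral. With an overall charge of +4 the hafnium centre must be in the +4 oxidation state.
Hf sits in group 4, so the d-electron count is 4 − 4 = 0.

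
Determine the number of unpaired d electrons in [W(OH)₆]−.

Ligand charges: each hydroxide is −1. With an overall charge of −1 the tungsten centre must be in the +5 oxidation state.
Group 6 minus oxidation state 5 gives a d¹ configuration.
In an octahedral field the d¹ configuration is t₂g¹e_g⁰ (only one arrangement possible), giving 1 unpaired electron.

1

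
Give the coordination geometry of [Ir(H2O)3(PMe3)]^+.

square planar

Summing ligand charges against the +1 overall charge gives an oxidation state of +1 for iridium.
Ir sits in group 9, so the d-electron count is 9 − 1 = 8.
With 4 monodentate ligands the coordination number is 4.
A 5d d⁸ ion has a large crystal-field splitting; square planar leaves the high-energy d_{x²−y²} orbital empty and maximises CFSE.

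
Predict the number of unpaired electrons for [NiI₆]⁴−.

2 unpaired electrons

Summing ligand charges against the −4 overall charge gives an oxidation state of +2 for nickel.
Group 10 minus oxidation state 2 gives a d⁸ configuration.
In an octahedral field the d⁸ configuration is t₂g⁶e_g² (only one arrangement possible), giving 2 unpaired electrons.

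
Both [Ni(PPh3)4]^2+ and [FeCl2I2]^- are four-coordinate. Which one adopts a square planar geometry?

For [Ni(PPh3)4]^2+: Triphenylphosphine is neutral; balancing the +2 overall charge requires Ni(II). Nickel is a group-10 element; Ni(II) is therefore d⁸. Triphenylphosphine is a strong-field ligand (high in the spectrochemical series). A 3d d⁸ ion with strong-field ligands gains enough CFSE to favour square planar over tetrahedral. → square planar.
For [FeCl2I2]^-: Each chloride is −1; each iodide is −1; balancing the −1 overall charge requires Fe(III). Fe sits in group 8, so the d-electron count is 8 − 3 = 5. A high-spin d⁵ ion has zero CFSE in either geometry, so four ligands adopt the sterically favoured tetrahedral geometry. → tetrahedral.

[Ni(PPh3)4]^2+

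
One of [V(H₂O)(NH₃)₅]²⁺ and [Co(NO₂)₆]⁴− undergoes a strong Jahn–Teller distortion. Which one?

[Co(NO₂)₆]⁴−

[V(H₂O)(NH₃)₅]²⁺: Water is neutral; ammonia is neutral; balancing the +2 overall charge requires V(II). Group 5 minus oxidation state 2 gives a d³ configuration. The d³ configuration leaves the e_g set evenly filled (or empty) — no strong Jahn–Teller driving force.
[Co(NO₂)₆]⁴−: Each nitro (N-bound nitrite) is −1; balancing the −4 overall charge requires Co(II). Cobalt is a group-9 element; Co(II) is therefore d⁷. Nitro (N-bound nitrite) is a strong-field ligand (high in the spectrochemical series) for a first-row metal, so the complex is low-spin. The t₂g⁶e_g¹ (low-spin) configuration has an unevenly filled e_g set; the Jahn–Teller theorem predicts a tetragonal distortion (typically axial elongation) to lift the degeneracy.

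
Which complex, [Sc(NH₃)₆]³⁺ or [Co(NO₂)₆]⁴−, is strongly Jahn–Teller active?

[Co(NO₂)₆]⁴−

[Sc(NH₃)₆]³⁺: Ammonia is neutral; balancing the +3 overall charge requires Sc(III). Scandium is a group-3 element; Sc(III) is therefore d⁰. The d⁰ configuration leaves the e_g set evenly filled (or empty) — no strong Jahn–Teller driving force.
[Co(NO₂)₆]⁴−: Ligand charges: each nitro (N-bound nitrite) is −1. With an overall charge of −4 the cobalt centre must be in the +2 oxidation state. Cobalt is a group-9 element; Co(II) is therefore d⁷. Nitro (N-bound nitrite) is a strong-field ligand (high in the spectrochemical series) for a first-row metal, so the complex is low-spin. The t₂g⁶e_g¹ (low-spin) configuration has an unevenly filled e_g set; the Jahn–Teller theorem predicts a tetragonal distortion (typically axial elongation) to lift the degeneracy.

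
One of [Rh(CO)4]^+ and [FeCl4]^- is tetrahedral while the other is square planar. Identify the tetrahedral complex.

[FeCl4]^-

For [Rh(CO)4]^+: Summing ligand charges against the +1 overall charge gives an oxidation state of +1 for rhodium. Rh sits in group 9, so the d-electron count is 9 − 1 = 8. A 4d d⁸ ion has a large crystal-field splitting; square planar leaves the high-energy d_{x²−y²} orbital empty and maximises CFSE. → square planar.
For [FeCl4]^-: Ligand charges: each chloride is −1. With an overall charge of −1 the iron centre must be in the +3 oxidation state. Group 8 minus oxidation state 3 gives a d⁵ configuration. A high-spin d⁵ ion has zero CFSE in either geometry, so four ligands adopt the sterically favoured tetrahedral geometry. → tetrahedral.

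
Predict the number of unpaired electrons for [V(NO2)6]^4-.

Ligand charges: each nitro (N-bound nitrite) is −1. With an overall charge of −4 the vanadium centre must be in the +2 oxidation state.
Group 5 minus oxidation state 2 gives a d³ configuration.
In an octahedral field the d³ configuration is t₂g³e_g⁰ (only one arrangement possible), giving 3 unpaired electrons.

3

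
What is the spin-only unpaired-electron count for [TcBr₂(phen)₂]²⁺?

3

Summing ligand charges against the +2 overall charge gives an oxidation state of +4 for technetium.
Technetium is a group-7 element; Tc(IV) is therefore d³.
Counting donor atoms: 2×bromide (monodentate) → 2 donors; 2×1,10-phenanthroline (bidentate) → 4 donors. Coordination number = 6.
In an octahedral field the d³ configuration is t₂g³e_g⁰ (only one arrangement possible), giving 3 unpaired electrons.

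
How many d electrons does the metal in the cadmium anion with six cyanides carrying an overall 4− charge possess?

Each cyanide is −1; balancing the −4 overall charge requires Cd(II).
Cd sits in group 12, so the d-electron count is 12 − 2 = 10.

d10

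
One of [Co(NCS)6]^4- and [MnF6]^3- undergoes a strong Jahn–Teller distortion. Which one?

[Co(NCS)6]^4-: Summing ligand charges against the −4 overall charge gives an oxidation state of +2 for cobalt. Group 9 minus oxidation state 2 gives a d⁷ configuration. Isothiocyanate is a weak-field ligand for a first-row metal, so the complex is high-spin. The d⁷ configuration leaves the e_g set evenly filled (or empty) — no strong Jahn–Teller driving force.
[MnF6]^3-: Each fluoride is −1; balancing the −3 overall charge requires Mn(III). Mn sits in group 7, so the d-electron count is 7 − 3 = 4. Fluoride is a weak-field ligand for a first-row metal, so the complex is high-spin. The t₂g³e_g¹ (high-spin) configuration has an unevenly filled e_g set; the Jahn–Teller theorem predicts a tetragonal distortion (typically axial elongation) to lift the degeneracy.

[MnF6]^3-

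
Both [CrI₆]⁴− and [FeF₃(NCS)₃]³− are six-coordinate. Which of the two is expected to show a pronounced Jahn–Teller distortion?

[CrI₆]⁴−

[CrI₆]⁴−: Each iodide is −1; balancing the −4 overall charge requires Cr(II). Cr sits in group 6, so the d-electron count is 6 − 2 = 4. Iodide is a weak-field ligand for a first-row metal, so the complex is high-spin. The t₂g³e_g¹ (high-spin) configuration has an unevenly filled e_g set; the Jahn–Teller theorem predicts a tetragonal distortion (typically axial elongation) to lift the degeneracy.
[FeF₃(NCS)₃]³−: Summing ligand charges against the −3 overall charge gives an oxidation state of +3 for iron. Fe sits in group 8, so the d-electron count is 8 − 3 = 5. Fluoride and isothiocyanate are weak-field ligands for a first-row metal, so the complex is high-spin. The d⁵ configuration leaves the e_g set evenly filled (or empty) — no strong Jahn–Teller driving force.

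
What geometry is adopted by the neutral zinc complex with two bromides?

linear

Each bromide is −1; balancing the 0 overall charge requires Zn(II).
Zn sits in group 12, so the d-electron count is 12 − 2 = 10.
Coordination number: 2.
A d¹⁰ ion with only two ligands adopts a linear arrangement (sp hybridisation; no CFSE preference).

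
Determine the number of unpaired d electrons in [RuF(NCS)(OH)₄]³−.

1 unpaired electron

Ligand charges: each fluoride is −1; each isothiocyanate is −1; each hydroxide is −1. With an overall charge of −3 the ruthenium centre must be in the +3 oxidation state.
Ruthenium is a group-8 element; Ru(III) is therefore d⁵.
The spin state decides the count: a 4d ion has a large Δₒ and is invariably low-spin.
An octahedral low-spin d⁵ ion is t₂g⁵e_g⁰, giving 1 unpaired electron.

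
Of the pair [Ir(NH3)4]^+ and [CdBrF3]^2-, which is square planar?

[Ir(NH3)4]^+

For [Ir(NH3)4]^+: Ammonia is neutral; balancing the +1 overall charge requires Ir(I). Iridium is a group-9 element; Ir(I) is therefore d⁸. A 5d d⁸ ion has a large crystal-field splitting; square planar leaves the high-energy d_{x²−y²} orbital empty and maximises CFSE. → square planar.
For [CdBrF3]^2-: Each bromide is −1; each fluoride is −1; balancing the −2 overall charge requires Cd(II). Cadmium is a group-12 element; Cd(II) is therefore d¹⁰. A d¹⁰ ion has no crystal-field stabilisation preference between square planar and tetrahedral, so four ligands adopt the sterically favoured tetrahedral geometry. → tetrahedral.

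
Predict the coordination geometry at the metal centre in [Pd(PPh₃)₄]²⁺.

Triphenylphosphine is neutral; balancing the +2 overall charge requires Pd(II).
Pd sits in group 10, so the d-electron count is 10 − 2 = 8.
With 4 monodentate ligands the coordination number is 4.
A 4d d⁸ ion has a large crystal-field splitting; square planar leaves the high-energy d_{x²−y²} orbital empty and maximises CFSE.

square planar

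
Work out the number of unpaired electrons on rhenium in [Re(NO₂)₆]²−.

Summing ligand charges against the −2 overall charge gives an oxidation state of +4 for rhenium.
Group 7 minus oxidation state 4 gives a d³ configuration.
In an octahedral field the d³ configuration is t₂g³e_g⁰ (only one arrangement possible), giving 3 unpaired electrons.

3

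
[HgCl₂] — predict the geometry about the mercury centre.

Each chloride is −1; balancing the 0 overall charge requires Hg(II).
Mercury is a group-12 element; Hg(II) is therefore d¹⁰.
With 2 monodentate ligands the coordination number is 2.
A d¹⁰ ion with only two ligands adopts a linear arrangement (sp hybridisation; no CFSE preference).

linear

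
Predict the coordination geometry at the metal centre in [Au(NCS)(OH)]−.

linear

Ligand charges: each isothiocyanate is −1; each hydroxide is −1. With an overall charge of −1 the gold centre must be in the +1 oxidation state.
Group 11 minus oxidation state 1 gives a d¹⁰ configuration.
With 2 monodentate ligands the coordination number is 2.
A d¹⁰ ion with only two ligands adopts a linear arrangement (sp hybridisation; no CFSE preference).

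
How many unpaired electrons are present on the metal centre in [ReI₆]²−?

Summing ligand charges against the −2 overall charge gives an oxidation state of +4 for rhenium.
Rhenium is a group-7 element; Re(IV) is therefore d³.
In an octahedral field the d³ configuration is t₂g³e_g⁰ (only one arrangement possible), giving 3 unpaired electrons.

3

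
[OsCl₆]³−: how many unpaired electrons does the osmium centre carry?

Each chloride is −1; balancing the −3 overall charge requires Os(III).
Group 8 minus oxidation state 3 gives a d⁵ configuration.
The spin state decides the count: a 5d ion has a large Δₒ and is invariably low-spin.
An octahedral low-spin d⁵ ion is t₂g⁵e_g⁰, giving 1 unpaired electron.

1 unpaired electron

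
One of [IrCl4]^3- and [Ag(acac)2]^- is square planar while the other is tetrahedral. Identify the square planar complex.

For [IrCl4]^3-: Summing ligand charges against the −3 overall charge gives an oxidation state of +1 for iridium. Group 9 minus oxidation state 1 gives a d⁸ configuration. A 5d d⁸ ion has a large crystal-field splitting; square planar leaves the high-energy d_{x²−y²} orbital empty and maximises CFSE. → square planar.
For [Ag(acac)2]^-: Each acetylacetonate is −1; balancing the −1 overall charge requires Ag(I). Ag sits in group 11, so the d-electron count is 11 − 1 = 10. A d¹⁰ ion has no crystal-field stabilisation preference between square planar and tetrahedral, so four ligands adopt the sterically favoured tetrahedral geometry. → tetrahedral.

[IrCl4]^3-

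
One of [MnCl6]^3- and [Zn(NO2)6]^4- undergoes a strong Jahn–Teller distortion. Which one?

[MnCl6]^3-: Ligand charges: each chloride is −1. With an overall charge of −3 the manganese centre must be in the +3 oxidation state. Group 7 minus oxidation state 3 gives a d⁴ configuration. Chloride is a weak-field ligand for a first-row metal, so the complex is high-spin. The t₂g³e_g¹ (high-spin) configuration has an unevenly filled e_g set; the Jahn–Teller theorem predicts a tetragonal distortion (typically axial elongation) to lift the degeneracy.
[Zn(NO2)6]^4-: Summing ligand charges against the −4 overall charge gives an oxidation state of +2 for zinc. Zinc is a group-12 element; Zn(II) is therefore d¹⁰. The d¹⁰ configuration leaves the e_g set evenly filled (or empty) — no strong Jahn–Teller driving force.

[MnCl6]^3-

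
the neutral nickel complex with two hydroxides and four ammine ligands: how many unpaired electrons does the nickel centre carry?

2

Ligand charges: each hydroxide is −1; ammonia is neutral. With an overall charge of 0 the nickel centre must be in the +2 oxidation state.
Ni sits in group 10, so the d-electron count is 10 − 2 = 8.
In an octahedral field the d⁸ configuration is t₂g⁶e_g² (only one arrangement possible), giving 2 unpaired electrons.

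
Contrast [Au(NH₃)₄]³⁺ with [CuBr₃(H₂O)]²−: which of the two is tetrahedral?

[CuBr₃(H₂O)]²−

For [Au(NH₃)₄]³⁺: Ligand charges: ammonia is neutral. With an overall charge of +3 the gold centre must be in the +3 oxidation state. Gold is a group-11 element; Au(III) is therefore d⁸. A 5d d⁸ ion has a large crystal-field splitting; square planar leaves the high-energy d_{x²−y²} orbital empty and maximises CFSE. → square planar.
For [CuBr₃(H₂O)]²−: Summing ligand charges against the −2 overall charge gives an oxidation state of +1 for copper. Cu sits in group 11, so the d-electron count is 11 − 1 = 10. A d¹⁰ ion has no crystal-field stabilisation preference between square planar and tetrahedral, so four ligands adopt the sterically favoured tetrahedral geometry. → tetrahedral.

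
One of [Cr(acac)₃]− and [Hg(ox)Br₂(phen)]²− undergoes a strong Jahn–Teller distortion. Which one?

[Cr(acac)₃]−: Ligand charges: each acetylacetonate is −1. With an overall charge of −1 the chromium centre must be in the +2 oxidation state. Group 6 minus oxidation state 2 gives a d⁴ configuration. Acetylacetonate is a weak-field ligand for a first-row metal, so the complex is high-spin. The t₂g³e_g¹ (high-spin) configuration has an unevenly filled e_g set; the Jahn–Teller theorem predicts a tetragonal distortion (typically axial elongation) to lift the degeneracy.
[Hg(ox)Br₂(phen)]²−: Summing ligand charges against the −2 overall charge gives an oxidation state of +2 for mercury. Mercury is a group-12 element; Hg(II) is therefore d¹⁰. The d¹⁰ configuration leaves the e_g set evenly filled (or empty) — no strong Jahn–Teller driving force.

[Cr(acac)₃]−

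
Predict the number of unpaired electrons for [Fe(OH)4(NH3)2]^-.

Ligand charges: each hydroxide is −1; ammonia is neutral. With an overall charge of −1 the iron centre must be in the +3 oxidation state.
Iron is a group-8 element; Fe(III) is therefore d⁵.
The spin state decides the count: Hydroxide is a weak-field ligand for a first-row metal, so the complex is high-spin.
An octahedral high-spin d⁵ ion is t₂g³e_g², giving 5 unpaired electrons.

5 unpaired electrons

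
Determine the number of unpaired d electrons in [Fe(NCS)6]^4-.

Summing ligand charges against the −4 overall charge gives an oxidation state of +2 for iron.
Iron is a group-8 element; Fe(II) is therefore d⁶.
The spin state decides the count: Isothiocyanate is a weak-field ligand for a first-row metal, so the complex is high-spin.
An octahedral high-spin d⁶ ion is t₂g⁴e_g², giving 4 unpaired electrons.

4 unpaired electrons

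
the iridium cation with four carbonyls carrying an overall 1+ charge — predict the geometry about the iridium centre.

square planar

Summing ligand charges against the +1 overall charge gives an oxidation state of +1 for iridium.
Iridium is a group-9 element; Ir(I) is therefore d⁸.
Coordination number: 4.
A 5d d⁸ ion has a large crystal-field splitting; square planar leaves the high-energy d_{x²−y²} orbital empty and maximises CFSE.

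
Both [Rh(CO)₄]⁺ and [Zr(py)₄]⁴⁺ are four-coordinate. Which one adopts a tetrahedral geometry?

[Zr(py)₄]⁴⁺

For [Rh(CO)₄]⁺: Ligand charges: carbonyl is neutral. With an overall charge of +1 the rhodium centre must be in the +1 oxidation state. Rhodium is a group-9 element; Rh(I) is therefore d⁸. A 4d d⁸ ion has a large crystal-field splitting; square planar leaves the high-energy d_{x²−y²} orbital empty and maximises CFSE. → square planar.
For [Zr(py)₄]⁴⁺: Summing ligand charges against the +4 overall charge gives an oxidation state of +4 for zirconium. Group 4 minus oxidation state 4 gives a d⁰ configuration. A d⁰ ion has no crystal-field stabilisation preference between square planar and tetrahedral, so four ligands adopt the sterically favoured tetrahedral geometry. → tetrahedral.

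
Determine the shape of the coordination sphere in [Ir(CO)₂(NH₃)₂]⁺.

Summing ligand charges against the +1 overall charge gives an oxidation state of +1 for iridium.
Ir sits in group 9, so the d-electron count is 9 − 1 = 8.
With 4 monodentate ligands the coordination number is 4.
A 5d d⁸ ion has a large crystal-field splitting; square planar leaves the high-energy d_{x²−y²} orbital empty and maximises CFSE.

square planar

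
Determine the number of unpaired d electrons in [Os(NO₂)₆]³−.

1 unpaired electron

Each nitro (N-bound nitrite) is −1; balancing the −3 overall charge requires Os(III).
Group 8 minus oxidation state 3 gives a d⁵ configuration.
The spin state decides the count: a 5d ion has a large Δₒ and is invariably low-spin.
An octahedral low-spin d⁵ ion is t₂g⁵e_g⁰, giving 1 unpaired electron.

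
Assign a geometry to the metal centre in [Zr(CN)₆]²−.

Summing ligand charges against the −2 overall charge gives an oxidation state of +4 for zirconium.
Zirconium is a group-4 element; Zr(IV) is therefore d⁰.
With 6 monodentate ligands the coordination number is 6.
Six donors around a single metal centre give an octahedral coordination sphere.

octahedral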